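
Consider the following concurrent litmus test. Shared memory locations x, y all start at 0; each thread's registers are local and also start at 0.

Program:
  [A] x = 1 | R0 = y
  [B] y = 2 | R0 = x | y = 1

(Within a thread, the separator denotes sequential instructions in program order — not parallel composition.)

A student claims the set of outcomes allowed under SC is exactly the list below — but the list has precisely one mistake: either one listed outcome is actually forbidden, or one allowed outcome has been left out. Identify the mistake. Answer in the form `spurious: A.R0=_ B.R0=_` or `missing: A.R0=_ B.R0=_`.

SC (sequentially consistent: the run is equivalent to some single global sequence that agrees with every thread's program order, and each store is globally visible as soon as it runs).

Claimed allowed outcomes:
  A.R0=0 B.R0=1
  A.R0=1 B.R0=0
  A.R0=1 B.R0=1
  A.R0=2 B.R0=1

missing: A.R0=2 B.R0=0

outcome vector order: (A.R0,B.R0)
SC: 5 outcomes — {0/1, 1/0, 1/1, 2/0, 2/1}
SC∖claimed = {2/0}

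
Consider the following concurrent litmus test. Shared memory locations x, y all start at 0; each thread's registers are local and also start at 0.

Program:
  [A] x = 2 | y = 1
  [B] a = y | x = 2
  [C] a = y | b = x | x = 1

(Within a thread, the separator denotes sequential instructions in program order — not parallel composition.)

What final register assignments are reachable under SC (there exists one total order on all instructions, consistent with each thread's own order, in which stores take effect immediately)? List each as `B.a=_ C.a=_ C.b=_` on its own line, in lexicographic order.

outcome vector order: (B.a,C.a,C.b)
|SC outcomes| = 6

B.a=0 C.a=0 C.b=0
B.a=0 C.a=0 C.b=2
B.a=0 C.a=1 C.b=2
B.a=1 C.a=0 C.b=0
B.a=1 C.a=0 C.b=2
B.a=1 C.a=1 C.b=2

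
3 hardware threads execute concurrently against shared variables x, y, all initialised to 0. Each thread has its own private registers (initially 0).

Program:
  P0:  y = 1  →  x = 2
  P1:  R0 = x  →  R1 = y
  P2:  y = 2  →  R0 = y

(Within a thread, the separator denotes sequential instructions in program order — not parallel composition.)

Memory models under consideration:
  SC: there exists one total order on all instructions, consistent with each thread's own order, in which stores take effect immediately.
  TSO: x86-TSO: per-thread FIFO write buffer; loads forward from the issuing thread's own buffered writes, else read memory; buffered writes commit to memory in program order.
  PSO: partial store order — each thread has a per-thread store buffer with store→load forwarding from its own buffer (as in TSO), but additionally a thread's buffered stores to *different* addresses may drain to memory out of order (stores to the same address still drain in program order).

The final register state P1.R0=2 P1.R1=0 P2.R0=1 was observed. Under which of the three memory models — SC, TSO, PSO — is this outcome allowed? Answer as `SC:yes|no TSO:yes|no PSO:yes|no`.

SC:no TSO:no PSO:yes

outcome vector order: (P1.R0,P1.R1,P2.R0)
SC: 9 outcomes — {0/0/1 0/0/2 0/1/1 0/1/2 0/2/1 0/2/2 2/1/1 2/1/2 2/2/2}
TSO: 9 outcomes — {0/0/1 0/0/2 0/1/1 0/1/2 0/2/1 0/2/2 2/1/1 2/1/2 2/2/2}
PSO: 12 outcomes — {0/0/1 0/0/2 0/1/1 0/1/2 0/2/1 0/2/2 2/0/1 2/0/2 2/1/1 2/1/2 2/2/1 2/2/2}
target 2/0/1 ∈ {PSO}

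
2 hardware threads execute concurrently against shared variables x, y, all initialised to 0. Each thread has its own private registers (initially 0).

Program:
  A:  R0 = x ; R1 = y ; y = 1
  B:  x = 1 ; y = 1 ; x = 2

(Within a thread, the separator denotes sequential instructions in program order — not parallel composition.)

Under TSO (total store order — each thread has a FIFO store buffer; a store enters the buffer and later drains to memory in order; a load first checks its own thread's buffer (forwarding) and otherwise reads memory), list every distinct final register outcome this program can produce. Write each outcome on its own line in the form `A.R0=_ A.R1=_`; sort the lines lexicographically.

A.R0=0 A.R1=0
A.R0=0 A.R1=1
A.R0=1 A.R1=0
A.R0=1 A.R1=1
A.R0=2 A.R1=1

outcome vector order: (A.R0,A.R1)
|TSO outcomes| = 5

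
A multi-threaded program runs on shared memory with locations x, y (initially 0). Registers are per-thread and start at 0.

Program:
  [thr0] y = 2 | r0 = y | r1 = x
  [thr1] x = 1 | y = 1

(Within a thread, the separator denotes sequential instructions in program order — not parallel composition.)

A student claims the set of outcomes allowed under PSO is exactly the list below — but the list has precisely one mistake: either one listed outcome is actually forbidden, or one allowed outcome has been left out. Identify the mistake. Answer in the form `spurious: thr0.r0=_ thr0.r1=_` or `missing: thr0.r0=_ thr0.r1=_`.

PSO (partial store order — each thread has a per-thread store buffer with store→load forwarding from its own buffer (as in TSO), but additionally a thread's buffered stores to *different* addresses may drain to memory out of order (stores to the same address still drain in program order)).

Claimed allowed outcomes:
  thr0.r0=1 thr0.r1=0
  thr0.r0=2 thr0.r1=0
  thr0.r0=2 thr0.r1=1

missing: thr0.r0=1 thr0.r1=1

outcome vector order: (thr0.r0,thr0.r1)
[PSO] allowed = {10; 11; 20; 21}
PSO∖claimed = {11}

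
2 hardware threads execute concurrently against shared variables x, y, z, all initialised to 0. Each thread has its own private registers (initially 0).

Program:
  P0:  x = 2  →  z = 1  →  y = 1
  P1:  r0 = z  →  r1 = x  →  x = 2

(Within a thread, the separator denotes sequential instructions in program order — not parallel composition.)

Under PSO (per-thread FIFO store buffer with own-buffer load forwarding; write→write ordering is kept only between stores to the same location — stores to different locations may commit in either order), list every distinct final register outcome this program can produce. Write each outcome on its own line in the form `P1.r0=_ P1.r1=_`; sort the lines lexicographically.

outcome vector order: (P1.r0,P1.r1)
|PSO outcomes| = 4

P1.r0=0 P1.r1=0
P1.r0=0 P1.r1=2
P1.r0=1 P1.r1=0
P1.r0=1 P1.r1=2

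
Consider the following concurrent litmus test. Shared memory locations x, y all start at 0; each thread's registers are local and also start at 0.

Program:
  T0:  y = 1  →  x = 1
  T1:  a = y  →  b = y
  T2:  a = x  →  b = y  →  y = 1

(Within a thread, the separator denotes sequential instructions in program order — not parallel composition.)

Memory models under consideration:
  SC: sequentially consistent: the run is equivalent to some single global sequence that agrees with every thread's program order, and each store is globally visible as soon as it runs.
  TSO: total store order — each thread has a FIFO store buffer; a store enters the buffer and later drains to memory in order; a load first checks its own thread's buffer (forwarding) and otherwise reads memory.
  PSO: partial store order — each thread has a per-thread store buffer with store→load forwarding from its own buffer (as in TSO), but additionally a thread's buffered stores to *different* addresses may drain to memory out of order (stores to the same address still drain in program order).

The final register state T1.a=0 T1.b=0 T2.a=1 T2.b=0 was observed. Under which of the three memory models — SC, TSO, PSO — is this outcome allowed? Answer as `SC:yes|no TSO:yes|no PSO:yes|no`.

outcome vector order: (T1.a,T1.b,T2.a,T2.b)
SC (9): 0000, 0001, 0011, 0100, 0101, 0111, 1100, 1101, 1111
TSO (9): 0000, 0001, 0011, 0100, 0101, 0111, 1100, 1101, 1111
PSO (12): 0000, 0001, 0010, 0011, 0100, 0101, 0110, 0111, 1100, 1101, 1110, 1111
target 0010 ∈ {PSO}

SC:no TSO:no PSO:yes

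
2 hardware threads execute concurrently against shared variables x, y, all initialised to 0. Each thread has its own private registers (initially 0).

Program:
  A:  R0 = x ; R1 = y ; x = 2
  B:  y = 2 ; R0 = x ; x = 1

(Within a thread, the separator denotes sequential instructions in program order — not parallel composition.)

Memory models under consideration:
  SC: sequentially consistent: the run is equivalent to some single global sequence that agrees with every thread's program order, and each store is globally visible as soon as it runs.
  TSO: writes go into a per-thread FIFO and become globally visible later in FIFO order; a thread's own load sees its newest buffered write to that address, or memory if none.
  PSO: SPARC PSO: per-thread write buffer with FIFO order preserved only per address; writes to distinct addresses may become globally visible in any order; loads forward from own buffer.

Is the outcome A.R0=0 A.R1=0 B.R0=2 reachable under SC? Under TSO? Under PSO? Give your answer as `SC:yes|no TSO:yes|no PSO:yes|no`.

SC:yes TSO:yes PSO:yes

outcome vector order: (A.R0,A.R1,B.R0)
SC: 5 outcomes — {(0,0,0) (0,0,2) (0,2,0) (0,2,2) (1,2,0)}
TSO: 5 outcomes — {(0,0,0) (0,0,2) (0,2,0) (0,2,2) (1,2,0)}
PSO: 6 outcomes — {(0,0,0) (0,0,2) (0,2,0) (0,2,2) (1,0,0) (1,2,0)}
target (0,0,2) ∈ {SC,TSO,PSO}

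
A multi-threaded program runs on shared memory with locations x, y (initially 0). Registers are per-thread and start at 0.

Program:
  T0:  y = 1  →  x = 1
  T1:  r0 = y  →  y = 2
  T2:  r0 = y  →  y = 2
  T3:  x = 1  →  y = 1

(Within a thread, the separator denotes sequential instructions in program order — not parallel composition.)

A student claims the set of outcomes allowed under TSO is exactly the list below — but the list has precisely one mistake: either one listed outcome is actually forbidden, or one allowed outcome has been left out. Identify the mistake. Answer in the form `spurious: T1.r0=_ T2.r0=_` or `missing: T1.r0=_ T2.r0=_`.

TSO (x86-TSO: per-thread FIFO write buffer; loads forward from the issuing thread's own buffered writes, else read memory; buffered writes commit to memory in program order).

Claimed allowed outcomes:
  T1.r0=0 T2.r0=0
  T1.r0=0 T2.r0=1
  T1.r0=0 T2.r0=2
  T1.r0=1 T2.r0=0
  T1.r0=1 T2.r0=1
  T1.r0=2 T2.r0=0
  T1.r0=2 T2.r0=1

missing: T1.r0=1 T2.r0=2

outcome vector order: (T1.r0,T2.r0)
under TSO → <0 0>, <0 1>, <0 2>, <1 0>, <1 1>, <1 2>, <2 0>, <2 1>
TSO∖claimed = {<1 2>}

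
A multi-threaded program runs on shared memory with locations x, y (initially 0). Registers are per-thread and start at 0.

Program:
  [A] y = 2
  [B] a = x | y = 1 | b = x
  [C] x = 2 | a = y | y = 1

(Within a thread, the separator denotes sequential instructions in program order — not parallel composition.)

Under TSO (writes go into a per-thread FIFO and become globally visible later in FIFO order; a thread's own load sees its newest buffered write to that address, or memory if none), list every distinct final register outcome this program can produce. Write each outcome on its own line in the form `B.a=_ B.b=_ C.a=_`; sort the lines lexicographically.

outcome vector order: (B.a,B.b,C.a)
|TSO outcomes| = 9

B.a=0 B.b=0 C.a=0
B.a=0 B.b=0 C.a=1
B.a=0 B.b=0 C.a=2
B.a=0 B.b=2 C.a=0
B.a=0 B.b=2 C.a=1
B.a=0 B.b=2 C.a=2
B.a=2 B.b=2 C.a=0
B.a=2 B.b=2 C.a=1
B.a=2 B.b=2 C.a=2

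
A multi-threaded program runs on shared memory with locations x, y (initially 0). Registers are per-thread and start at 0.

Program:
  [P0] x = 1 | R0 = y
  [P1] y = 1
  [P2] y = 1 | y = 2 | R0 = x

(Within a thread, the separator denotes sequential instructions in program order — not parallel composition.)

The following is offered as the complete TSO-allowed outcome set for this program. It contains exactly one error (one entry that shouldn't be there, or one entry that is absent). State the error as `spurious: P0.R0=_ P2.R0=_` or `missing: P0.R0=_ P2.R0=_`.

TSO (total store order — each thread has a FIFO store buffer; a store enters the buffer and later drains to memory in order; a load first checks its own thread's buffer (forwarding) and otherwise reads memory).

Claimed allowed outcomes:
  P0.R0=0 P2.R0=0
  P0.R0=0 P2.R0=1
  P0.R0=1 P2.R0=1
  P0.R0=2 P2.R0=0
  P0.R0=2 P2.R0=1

missing: P0.R0=1 P2.R0=0

outcome vector order: (P0.R0,P2.R0)
TSO (6): 0/0, 0/1, 1/0, 1/1, 2/0, 2/1
TSO∖claimed = {1/0}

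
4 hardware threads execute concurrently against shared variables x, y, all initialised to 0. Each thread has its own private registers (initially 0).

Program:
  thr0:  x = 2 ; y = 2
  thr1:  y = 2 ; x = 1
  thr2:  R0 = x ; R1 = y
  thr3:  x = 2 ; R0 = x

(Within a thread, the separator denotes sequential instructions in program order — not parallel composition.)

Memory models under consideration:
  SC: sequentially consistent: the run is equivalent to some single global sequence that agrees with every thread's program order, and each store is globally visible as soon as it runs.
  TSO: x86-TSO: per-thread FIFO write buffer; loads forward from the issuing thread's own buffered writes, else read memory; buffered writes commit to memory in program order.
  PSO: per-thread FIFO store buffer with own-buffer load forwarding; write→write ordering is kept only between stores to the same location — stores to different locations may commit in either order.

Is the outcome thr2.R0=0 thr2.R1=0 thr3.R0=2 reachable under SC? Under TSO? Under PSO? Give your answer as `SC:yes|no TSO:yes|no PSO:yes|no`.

outcome vector order: (thr2.R0,thr2.R1,thr3.R0)
[SC] allowed = {001, 002, 021, 022, 121, 122, 201, 202, 221, 222}
[TSO] allowed = {001, 002, 021, 022, 121, 122, 201, 202, 221, 222}
[PSO] allowed = {001, 002, 021, 022, 101, 102, 121, 122, 201, 202, 221, 222}
target 002 ∈ {SC,TSO,PSO}

SC:yes TSO:yes PSO:yes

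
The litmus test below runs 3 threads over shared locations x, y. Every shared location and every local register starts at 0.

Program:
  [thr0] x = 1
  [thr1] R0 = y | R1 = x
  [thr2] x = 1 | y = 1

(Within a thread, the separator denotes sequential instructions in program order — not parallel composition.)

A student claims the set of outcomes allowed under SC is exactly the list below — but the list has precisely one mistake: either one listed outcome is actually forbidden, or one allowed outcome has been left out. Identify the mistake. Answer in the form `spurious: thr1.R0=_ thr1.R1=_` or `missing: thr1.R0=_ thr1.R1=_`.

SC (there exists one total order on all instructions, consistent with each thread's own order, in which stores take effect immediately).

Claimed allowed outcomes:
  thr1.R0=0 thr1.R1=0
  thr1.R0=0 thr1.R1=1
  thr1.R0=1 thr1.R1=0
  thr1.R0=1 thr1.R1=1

outcome vector order: (thr1.R0,thr1.R1)
[SC] allowed = {<0 0>, <0 1>, <1 1>}
claimed∖SC = {<1 0>}

spurious: thr1.R0=1 thr1.R1=0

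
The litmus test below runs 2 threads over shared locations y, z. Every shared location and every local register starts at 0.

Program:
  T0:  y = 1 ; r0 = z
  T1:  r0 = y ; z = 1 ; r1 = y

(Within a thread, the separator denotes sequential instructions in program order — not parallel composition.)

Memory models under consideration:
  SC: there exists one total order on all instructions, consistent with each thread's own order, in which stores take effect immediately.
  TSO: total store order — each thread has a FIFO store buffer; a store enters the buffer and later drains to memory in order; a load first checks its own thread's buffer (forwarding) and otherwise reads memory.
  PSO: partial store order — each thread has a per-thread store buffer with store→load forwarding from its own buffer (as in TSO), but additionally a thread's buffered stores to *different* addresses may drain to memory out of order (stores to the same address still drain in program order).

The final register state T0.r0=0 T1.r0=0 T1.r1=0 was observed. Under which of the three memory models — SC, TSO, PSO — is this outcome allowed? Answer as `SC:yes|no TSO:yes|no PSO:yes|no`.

outcome vector order: (T0.r0,T1.r0,T1.r1)
SC: 5 outcomes — {0/0/1 0/1/1 1/0/0 1/0/1 1/1/1}
TSO: 6 outcomes — {0/0/0 0/0/1 0/1/1 1/0/0 1/0/1 1/1/1}
PSO: 6 outcomes — {0/0/0 0/0/1 0/1/1 1/0/0 1/0/1 1/1/1}
target 0/0/0 ∈ {TSO,PSO}

SC:no TSO:yes PSO:yes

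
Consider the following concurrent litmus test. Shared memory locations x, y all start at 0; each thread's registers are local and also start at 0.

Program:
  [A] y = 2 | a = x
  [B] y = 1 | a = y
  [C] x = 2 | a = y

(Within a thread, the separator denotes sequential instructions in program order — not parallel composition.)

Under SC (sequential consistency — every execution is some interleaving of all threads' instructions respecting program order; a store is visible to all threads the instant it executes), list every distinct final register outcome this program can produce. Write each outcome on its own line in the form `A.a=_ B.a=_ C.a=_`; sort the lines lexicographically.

A.a=0 B.a=1 C.a=1
A.a=0 B.a=1 C.a=2
A.a=0 B.a=2 C.a=2
A.a=2 B.a=1 C.a=0
A.a=2 B.a=1 C.a=1
A.a=2 B.a=1 C.a=2
A.a=2 B.a=2 C.a=0
A.a=2 B.a=2 C.a=1
A.a=2 B.a=2 C.a=2

outcome vector order: (A.a,B.a,C.a)
|SC outcomes| = 9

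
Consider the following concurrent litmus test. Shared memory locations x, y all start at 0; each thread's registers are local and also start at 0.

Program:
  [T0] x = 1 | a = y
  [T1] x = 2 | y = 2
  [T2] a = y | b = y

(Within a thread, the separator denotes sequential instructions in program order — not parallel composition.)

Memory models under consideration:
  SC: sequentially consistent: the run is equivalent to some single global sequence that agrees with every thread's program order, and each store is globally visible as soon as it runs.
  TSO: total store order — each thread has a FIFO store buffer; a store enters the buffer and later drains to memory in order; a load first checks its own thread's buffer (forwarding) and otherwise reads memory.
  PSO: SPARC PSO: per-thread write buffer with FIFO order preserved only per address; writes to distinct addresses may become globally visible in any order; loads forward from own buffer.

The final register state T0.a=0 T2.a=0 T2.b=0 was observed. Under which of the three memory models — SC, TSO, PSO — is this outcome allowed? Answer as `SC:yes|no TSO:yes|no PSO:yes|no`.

SC:yes TSO:yes PSO:yes

outcome vector order: (T0.a,T2.a,T2.b)
SC (6): 000 002 022 200 202 222
TSO (6): 000 002 022 200 202 222
PSO (6): 000 002 022 200 202 222
target 000 ∈ {SC,TSO,PSO}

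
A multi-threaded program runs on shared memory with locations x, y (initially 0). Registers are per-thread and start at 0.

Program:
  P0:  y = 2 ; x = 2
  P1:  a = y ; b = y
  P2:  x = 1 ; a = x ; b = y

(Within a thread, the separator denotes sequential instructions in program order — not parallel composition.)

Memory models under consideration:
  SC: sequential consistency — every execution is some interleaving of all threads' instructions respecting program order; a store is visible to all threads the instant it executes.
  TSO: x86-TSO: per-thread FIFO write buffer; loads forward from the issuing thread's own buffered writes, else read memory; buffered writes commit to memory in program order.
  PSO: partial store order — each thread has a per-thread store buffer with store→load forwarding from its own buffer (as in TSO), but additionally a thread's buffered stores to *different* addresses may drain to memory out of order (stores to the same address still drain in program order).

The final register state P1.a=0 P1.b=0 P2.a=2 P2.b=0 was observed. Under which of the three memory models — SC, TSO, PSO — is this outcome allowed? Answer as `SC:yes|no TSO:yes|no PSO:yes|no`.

outcome vector order: (P1.a,P1.b,P2.a,P2.b)
SC: 9 outcomes — {(0,0,1,0); (0,0,1,2); (0,0,2,2); (0,2,1,0); (0,2,1,2); (0,2,2,2); (2,2,1,0); (2,2,1,2); (2,2,2,2)}
TSO: 9 outcomes — {(0,0,1,0); (0,0,1,2); (0,0,2,2); (0,2,1,0); (0,2,1,2); (0,2,2,2); (2,2,1,0); (2,2,1,2); (2,2,2,2)}
PSO: 12 outcomes — {(0,0,1,0); (0,0,1,2); (0,0,2,0); (0,0,2,2); (0,2,1,0); (0,2,1,2); (0,2,2,0); (0,2,2,2); (2,2,1,0); (2,2,1,2); (2,2,2,0); (2,2,2,2)}
target (0,0,2,0) ∈ {PSO}

SC:no TSO:no PSO:yes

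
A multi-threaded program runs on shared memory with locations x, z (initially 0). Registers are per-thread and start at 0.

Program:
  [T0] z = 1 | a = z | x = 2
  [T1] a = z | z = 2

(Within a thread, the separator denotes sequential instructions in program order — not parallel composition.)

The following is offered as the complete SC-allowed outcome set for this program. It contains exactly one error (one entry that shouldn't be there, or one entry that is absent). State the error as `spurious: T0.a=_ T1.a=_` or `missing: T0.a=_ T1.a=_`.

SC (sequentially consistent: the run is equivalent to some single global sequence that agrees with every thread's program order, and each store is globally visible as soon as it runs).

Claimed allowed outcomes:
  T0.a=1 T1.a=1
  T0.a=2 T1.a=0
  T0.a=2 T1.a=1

outcome vector order: (T0.a,T1.a)
[SC] allowed = {10; 11; 20; 21}
SC∖claimed = {10}

missing: T0.a=1 T1.a=0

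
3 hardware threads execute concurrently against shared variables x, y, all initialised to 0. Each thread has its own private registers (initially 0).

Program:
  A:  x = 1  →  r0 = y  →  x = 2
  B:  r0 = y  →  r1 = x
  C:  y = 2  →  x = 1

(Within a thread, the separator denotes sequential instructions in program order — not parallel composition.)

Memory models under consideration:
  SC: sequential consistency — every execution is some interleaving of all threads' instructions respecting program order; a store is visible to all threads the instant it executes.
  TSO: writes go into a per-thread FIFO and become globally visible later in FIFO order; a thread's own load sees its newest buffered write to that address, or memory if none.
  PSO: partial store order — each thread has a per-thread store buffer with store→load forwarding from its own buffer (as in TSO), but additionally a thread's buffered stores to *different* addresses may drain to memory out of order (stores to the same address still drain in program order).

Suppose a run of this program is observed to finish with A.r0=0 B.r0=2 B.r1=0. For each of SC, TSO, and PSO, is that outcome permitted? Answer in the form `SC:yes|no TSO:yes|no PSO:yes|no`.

SC:no TSO:yes PSO:yes

outcome vector order: (A.r0,B.r0,B.r1)
[SC] allowed = {<0 0 0>, <0 0 1>, <0 0 2>, <0 2 1>, <0 2 2>, <2 0 0>, <2 0 1>, <2 0 2>, <2 2 0>, <2 2 1>, <2 2 2>}
[TSO] allowed = {<0 0 0>, <0 0 1>, <0 0 2>, <0 2 0>, <0 2 1>, <0 2 2>, <2 0 0>, <2 0 1>, <2 0 2>, <2 2 0>, <2 2 1>, <2 2 2>}
[PSO] allowed = {<0 0 0>, <0 0 1>, <0 0 2>, <0 2 0>, <0 2 1>, <0 2 2>, <2 0 0>, <2 0 1>, <2 0 2>, <2 2 0>, <2 2 1>, <2 2 2>}
target <0 2 0> ∈ {TSO,PSO}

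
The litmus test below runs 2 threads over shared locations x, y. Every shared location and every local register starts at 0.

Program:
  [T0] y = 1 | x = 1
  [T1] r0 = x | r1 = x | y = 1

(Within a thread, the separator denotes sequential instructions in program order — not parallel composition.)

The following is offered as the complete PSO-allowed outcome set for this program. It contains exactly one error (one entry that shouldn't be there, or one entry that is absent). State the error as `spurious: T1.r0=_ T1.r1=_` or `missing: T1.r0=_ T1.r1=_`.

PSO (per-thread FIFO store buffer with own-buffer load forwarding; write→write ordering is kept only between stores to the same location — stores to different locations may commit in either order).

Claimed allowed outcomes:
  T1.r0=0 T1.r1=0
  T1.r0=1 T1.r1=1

missing: T1.r0=0 T1.r1=1

outcome vector order: (T1.r0,T1.r1)
PSO: 3 outcomes — {0/0 0/1 1/1}
PSO∖claimed = {0/1}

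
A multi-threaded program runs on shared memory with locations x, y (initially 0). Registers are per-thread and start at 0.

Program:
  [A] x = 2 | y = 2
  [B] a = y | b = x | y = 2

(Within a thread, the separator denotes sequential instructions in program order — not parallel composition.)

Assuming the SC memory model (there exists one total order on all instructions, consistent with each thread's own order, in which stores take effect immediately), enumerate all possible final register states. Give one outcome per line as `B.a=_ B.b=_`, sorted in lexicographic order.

outcome vector order: (B.a,B.b)
|SC outcomes| = 3

B.a=0 B.b=0
B.a=0 B.b=2
B.a=2 B.b=2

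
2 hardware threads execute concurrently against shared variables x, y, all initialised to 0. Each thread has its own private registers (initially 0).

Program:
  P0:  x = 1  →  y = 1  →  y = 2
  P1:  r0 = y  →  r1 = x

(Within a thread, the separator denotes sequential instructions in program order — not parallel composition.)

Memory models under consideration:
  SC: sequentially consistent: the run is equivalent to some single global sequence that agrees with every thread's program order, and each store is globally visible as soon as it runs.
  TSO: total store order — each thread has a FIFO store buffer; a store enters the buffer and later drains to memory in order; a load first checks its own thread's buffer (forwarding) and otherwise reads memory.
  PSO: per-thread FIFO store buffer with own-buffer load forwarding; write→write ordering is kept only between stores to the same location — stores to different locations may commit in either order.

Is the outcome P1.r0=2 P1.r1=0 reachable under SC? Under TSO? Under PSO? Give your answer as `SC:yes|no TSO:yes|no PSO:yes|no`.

SC:no TSO:no PSO:yes

outcome vector order: (P1.r0,P1.r1)
SC (4): 00 01 11 21
TSO (4): 00 01 11 21
PSO (6): 00 01 10 11 20 21
target 20 ∈ {PSO}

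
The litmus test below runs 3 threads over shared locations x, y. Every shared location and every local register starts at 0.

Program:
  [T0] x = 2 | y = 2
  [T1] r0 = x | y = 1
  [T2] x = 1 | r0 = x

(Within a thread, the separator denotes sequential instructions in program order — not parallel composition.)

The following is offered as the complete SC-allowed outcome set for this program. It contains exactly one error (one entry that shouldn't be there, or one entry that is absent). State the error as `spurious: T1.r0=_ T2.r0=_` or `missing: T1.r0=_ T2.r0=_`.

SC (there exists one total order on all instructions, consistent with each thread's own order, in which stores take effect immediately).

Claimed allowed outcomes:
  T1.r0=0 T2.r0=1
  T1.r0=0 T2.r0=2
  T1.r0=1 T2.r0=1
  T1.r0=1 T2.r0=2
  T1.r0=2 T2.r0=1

outcome vector order: (T1.r0,T2.r0)
under SC → (0,1), (0,2), (1,1), (1,2), (2,1), (2,2)
SC∖claimed = {(2,2)}

missing: T1.r0=2 T2.r0=2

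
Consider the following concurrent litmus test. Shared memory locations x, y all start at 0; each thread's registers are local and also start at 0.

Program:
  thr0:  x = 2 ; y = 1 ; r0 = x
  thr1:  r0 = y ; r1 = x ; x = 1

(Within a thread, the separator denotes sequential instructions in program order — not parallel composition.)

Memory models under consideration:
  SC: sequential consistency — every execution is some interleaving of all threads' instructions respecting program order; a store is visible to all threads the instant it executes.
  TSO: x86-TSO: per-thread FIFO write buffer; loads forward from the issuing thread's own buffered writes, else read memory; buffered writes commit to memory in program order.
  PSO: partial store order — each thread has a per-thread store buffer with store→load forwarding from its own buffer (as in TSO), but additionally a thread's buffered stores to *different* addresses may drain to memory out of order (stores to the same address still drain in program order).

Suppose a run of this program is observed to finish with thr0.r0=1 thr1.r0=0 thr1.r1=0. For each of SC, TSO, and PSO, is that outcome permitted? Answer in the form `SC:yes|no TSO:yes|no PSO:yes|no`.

outcome vector order: (thr0.r0,thr1.r0,thr1.r1)
SC: 6 outcomes — {<1 0 0>; <1 0 2>; <1 1 2>; <2 0 0>; <2 0 2>; <2 1 2>}
TSO: 6 outcomes — {<1 0 0>; <1 0 2>; <1 1 2>; <2 0 0>; <2 0 2>; <2 1 2>}
PSO: 8 outcomes — {<1 0 0>; <1 0 2>; <1 1 0>; <1 1 2>; <2 0 0>; <2 0 2>; <2 1 0>; <2 1 2>}
target <1 0 0> ∈ {SC,TSO,PSO}

SC:yes TSO:yes PSO:yes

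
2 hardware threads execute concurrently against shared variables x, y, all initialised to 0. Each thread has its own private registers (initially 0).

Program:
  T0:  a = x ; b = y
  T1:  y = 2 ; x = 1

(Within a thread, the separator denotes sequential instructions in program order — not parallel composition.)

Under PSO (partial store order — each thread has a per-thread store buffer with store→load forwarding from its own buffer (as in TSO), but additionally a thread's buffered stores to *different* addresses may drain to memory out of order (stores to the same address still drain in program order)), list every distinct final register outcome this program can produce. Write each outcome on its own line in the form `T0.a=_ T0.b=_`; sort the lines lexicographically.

outcome vector order: (T0.a,T0.b)
|PSO outcomes| = 4

T0.a=0 T0.b=0
T0.a=0 T0.b=2
T0.a=1 T0.b=0
T0.a=1 T0.b=2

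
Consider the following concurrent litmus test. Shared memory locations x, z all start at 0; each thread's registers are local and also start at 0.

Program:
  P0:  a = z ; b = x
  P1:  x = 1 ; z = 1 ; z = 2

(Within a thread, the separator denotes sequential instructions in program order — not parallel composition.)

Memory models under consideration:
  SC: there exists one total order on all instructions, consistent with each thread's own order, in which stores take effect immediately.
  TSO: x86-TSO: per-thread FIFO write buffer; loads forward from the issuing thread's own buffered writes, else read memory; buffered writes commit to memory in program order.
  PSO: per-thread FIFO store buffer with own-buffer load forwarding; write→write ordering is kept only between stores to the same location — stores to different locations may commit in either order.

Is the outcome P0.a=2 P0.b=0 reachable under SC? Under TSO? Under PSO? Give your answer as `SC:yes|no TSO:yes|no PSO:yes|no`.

SC:no TSO:no PSO:yes

outcome vector order: (P0.a,P0.b)
SC: 4 outcomes — {0/0; 0/1; 1/1; 2/1}
TSO: 4 outcomes — {0/0; 0/1; 1/1; 2/1}
PSO: 6 outcomes — {0/0; 0/1; 1/0; 1/1; 2/0; 2/1}
target 2/0 ∈ {PSO}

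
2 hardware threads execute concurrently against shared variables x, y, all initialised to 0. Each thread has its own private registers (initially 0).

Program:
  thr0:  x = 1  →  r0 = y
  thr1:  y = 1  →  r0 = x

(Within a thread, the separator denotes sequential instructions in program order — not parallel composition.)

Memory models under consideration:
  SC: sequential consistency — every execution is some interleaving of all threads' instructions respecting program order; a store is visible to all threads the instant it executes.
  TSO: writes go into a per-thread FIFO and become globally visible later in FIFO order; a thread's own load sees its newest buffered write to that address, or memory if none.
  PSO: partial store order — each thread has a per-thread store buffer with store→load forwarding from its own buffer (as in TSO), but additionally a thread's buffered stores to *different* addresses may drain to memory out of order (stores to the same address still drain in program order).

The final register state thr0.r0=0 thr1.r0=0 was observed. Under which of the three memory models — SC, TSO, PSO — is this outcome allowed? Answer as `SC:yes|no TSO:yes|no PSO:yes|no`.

SC:no TSO:yes PSO:yes

outcome vector order: (thr0.r0,thr1.r0)
SC (3): 01, 10, 11
TSO (4): 00, 01, 10, 11
PSO (4): 00, 01, 10, 11
target 00 ∈ {TSO,PSO}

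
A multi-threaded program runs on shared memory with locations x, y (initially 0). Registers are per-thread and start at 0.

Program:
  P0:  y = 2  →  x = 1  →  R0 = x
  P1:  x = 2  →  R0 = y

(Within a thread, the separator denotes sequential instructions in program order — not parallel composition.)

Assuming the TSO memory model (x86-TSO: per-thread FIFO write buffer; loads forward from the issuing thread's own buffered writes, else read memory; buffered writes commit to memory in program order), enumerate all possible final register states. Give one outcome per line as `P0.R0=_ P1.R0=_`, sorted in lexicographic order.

P0.R0=1 P1.R0=0
P0.R0=1 P1.R0=2
P0.R0=2 P1.R0=0
P0.R0=2 P1.R0=2

outcome vector order: (P0.R0,P1.R0)
|TSO outcomes| = 4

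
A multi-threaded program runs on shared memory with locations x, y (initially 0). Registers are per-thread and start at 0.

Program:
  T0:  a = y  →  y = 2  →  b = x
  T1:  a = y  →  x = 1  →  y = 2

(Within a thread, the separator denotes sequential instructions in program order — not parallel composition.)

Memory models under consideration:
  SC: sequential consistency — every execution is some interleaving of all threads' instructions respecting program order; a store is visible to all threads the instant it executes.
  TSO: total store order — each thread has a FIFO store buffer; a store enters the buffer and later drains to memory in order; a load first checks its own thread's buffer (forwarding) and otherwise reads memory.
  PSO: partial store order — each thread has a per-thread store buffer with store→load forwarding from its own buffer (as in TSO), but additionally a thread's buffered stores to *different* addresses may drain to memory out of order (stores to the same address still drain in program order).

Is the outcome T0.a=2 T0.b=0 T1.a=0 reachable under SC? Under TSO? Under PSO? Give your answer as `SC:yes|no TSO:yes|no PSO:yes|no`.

SC:no TSO:no PSO:yes

outcome vector order: (T0.a,T0.b,T1.a)
SC (5): 000, 002, 010, 012, 210
TSO (5): 000, 002, 010, 012, 210
PSO (6): 000, 002, 010, 012, 200, 210
target 200 ∈ {PSO}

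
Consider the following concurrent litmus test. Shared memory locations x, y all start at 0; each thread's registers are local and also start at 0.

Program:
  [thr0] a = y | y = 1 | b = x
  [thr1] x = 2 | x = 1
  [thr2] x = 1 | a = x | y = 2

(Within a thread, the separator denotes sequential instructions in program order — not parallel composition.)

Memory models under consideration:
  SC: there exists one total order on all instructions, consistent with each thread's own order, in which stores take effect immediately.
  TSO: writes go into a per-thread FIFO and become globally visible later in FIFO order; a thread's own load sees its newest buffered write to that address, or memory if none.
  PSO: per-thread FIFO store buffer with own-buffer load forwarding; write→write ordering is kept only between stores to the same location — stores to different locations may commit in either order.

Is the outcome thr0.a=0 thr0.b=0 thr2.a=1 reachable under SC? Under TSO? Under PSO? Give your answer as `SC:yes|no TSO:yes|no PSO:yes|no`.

SC:yes TSO:yes PSO:yes

outcome vector order: (thr0.a,thr0.b,thr2.a)
SC (10): <0 0 1>, <0 0 2>, <0 1 1>, <0 1 2>, <0 2 1>, <0 2 2>, <2 1 1>, <2 1 2>, <2 2 1>, <2 2 2>
TSO (10): <0 0 1>, <0 0 2>, <0 1 1>, <0 1 2>, <0 2 1>, <0 2 2>, <2 1 1>, <2 1 2>, <2 2 1>, <2 2 2>
PSO (11): <0 0 1>, <0 0 2>, <0 1 1>, <0 1 2>, <0 2 1>, <0 2 2>, <2 0 1>, <2 1 1>, <2 1 2>, <2 2 1>, <2 2 2>
target <0 0 1> ∈ {SC,TSO,PSO}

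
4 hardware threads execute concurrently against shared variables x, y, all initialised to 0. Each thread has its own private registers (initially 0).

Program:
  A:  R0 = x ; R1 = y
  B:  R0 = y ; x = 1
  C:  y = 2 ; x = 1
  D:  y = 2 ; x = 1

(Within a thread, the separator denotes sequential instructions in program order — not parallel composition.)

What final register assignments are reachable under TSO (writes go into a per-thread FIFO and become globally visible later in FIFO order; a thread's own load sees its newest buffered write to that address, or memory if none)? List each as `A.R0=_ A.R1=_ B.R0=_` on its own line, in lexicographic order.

outcome vector order: (A.R0,A.R1,B.R0)
|TSO outcomes| = 7

A.R0=0 A.R1=0 B.R0=0
A.R0=0 A.R1=0 B.R0=2
A.R0=0 A.R1=2 B.R0=0
A.R0=0 A.R1=2 B.R0=2
A.R0=1 A.R1=0 B.R0=0
A.R0=1 A.R1=2 B.R0=0
A.R0=1 A.R1=2 B.R0=2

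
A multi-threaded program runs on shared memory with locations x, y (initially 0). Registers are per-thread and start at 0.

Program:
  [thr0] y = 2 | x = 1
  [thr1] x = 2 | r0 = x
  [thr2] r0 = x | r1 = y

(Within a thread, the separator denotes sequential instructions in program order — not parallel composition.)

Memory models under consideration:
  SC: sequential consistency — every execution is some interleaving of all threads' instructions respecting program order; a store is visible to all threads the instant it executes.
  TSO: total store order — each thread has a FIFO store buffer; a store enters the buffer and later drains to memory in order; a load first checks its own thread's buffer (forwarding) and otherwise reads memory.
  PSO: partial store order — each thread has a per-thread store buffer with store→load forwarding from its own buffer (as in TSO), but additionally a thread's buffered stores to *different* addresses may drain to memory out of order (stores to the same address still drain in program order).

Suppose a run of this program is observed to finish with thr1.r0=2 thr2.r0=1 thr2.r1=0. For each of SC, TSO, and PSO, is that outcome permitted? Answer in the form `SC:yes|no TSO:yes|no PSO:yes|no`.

SC:no TSO:no PSO:yes

outcome vector order: (thr1.r0,thr2.r0,thr2.r1)
under SC → 1/0/0; 1/0/2; 1/1/2; 1/2/0; 1/2/2; 2/0/0; 2/0/2; 2/1/2; 2/2/0; 2/2/2
under TSO → 1/0/0; 1/0/2; 1/1/2; 1/2/0; 1/2/2; 2/0/0; 2/0/2; 2/1/2; 2/2/0; 2/2/2
under PSO → 1/0/0; 1/0/2; 1/1/0; 1/1/2; 1/2/0; 1/2/2; 2/0/0; 2/0/2; 2/1/0; 2/1/2; 2/2/0; 2/2/2
target 2/1/0 ∈ {PSO}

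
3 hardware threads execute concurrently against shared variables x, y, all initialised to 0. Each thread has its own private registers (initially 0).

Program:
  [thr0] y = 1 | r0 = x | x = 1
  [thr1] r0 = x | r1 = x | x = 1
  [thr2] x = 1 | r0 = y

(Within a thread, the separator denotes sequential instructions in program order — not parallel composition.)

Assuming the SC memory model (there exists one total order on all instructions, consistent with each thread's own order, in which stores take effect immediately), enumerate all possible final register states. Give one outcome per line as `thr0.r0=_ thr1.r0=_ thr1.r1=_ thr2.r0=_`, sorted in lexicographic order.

thr0.r0=0 thr1.r0=0 thr1.r1=0 thr2.r0=1
thr0.r0=0 thr1.r0=0 thr1.r1=1 thr2.r0=1
thr0.r0=0 thr1.r0=1 thr1.r1=1 thr2.r0=1
thr0.r0=1 thr1.r0=0 thr1.r1=0 thr2.r0=0
thr0.r0=1 thr1.r0=0 thr1.r1=0 thr2.r0=1
thr0.r0=1 thr1.r0=0 thr1.r1=1 thr2.r0=0
thr0.r0=1 thr1.r0=0 thr1.r1=1 thr2.r0=1
thr0.r0=1 thr1.r0=1 thr1.r1=1 thr2.r0=0
thr0.r0=1 thr1.r0=1 thr1.r1=1 thr2.r0=1

outcome vector order: (thr0.r0,thr1.r0,thr1.r1,thr2.r0)
|SC outcomes| = 9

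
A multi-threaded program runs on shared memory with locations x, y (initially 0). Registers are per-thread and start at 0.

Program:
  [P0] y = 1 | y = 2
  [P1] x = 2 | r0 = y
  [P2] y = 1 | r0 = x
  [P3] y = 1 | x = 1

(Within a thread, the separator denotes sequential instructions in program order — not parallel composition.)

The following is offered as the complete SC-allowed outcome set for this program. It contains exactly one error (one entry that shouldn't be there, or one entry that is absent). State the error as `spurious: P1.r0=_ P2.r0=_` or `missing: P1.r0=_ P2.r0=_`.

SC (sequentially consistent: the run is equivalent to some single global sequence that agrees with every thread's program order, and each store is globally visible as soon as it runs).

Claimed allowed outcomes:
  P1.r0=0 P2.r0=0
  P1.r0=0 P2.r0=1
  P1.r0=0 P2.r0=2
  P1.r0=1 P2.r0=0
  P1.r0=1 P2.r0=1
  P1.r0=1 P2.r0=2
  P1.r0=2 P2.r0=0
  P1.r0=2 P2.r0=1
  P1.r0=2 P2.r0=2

outcome vector order: (P1.r0,P2.r0)
SC: 8 outcomes — {01 02 10 11 12 20 21 22}
claimed∖SC = {00}

spurious: P1.r0=0 P2.r0=0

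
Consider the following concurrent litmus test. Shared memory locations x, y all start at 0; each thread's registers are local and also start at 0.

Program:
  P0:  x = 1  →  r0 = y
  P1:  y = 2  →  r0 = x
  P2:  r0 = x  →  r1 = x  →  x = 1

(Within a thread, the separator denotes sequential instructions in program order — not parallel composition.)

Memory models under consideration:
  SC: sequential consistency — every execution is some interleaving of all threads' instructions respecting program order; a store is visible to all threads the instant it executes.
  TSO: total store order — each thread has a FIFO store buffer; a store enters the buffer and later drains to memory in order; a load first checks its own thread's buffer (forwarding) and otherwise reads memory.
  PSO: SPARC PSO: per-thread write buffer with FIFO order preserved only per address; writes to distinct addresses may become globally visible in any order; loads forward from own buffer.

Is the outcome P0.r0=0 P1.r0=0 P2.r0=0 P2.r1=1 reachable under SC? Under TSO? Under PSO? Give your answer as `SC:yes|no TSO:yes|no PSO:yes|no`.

outcome vector order: (P0.r0,P1.r0,P2.r0,P2.r1)
SC (9): 0/1/0/0, 0/1/0/1, 0/1/1/1, 2/0/0/0, 2/0/0/1, 2/0/1/1, 2/1/0/0, 2/1/0/1, 2/1/1/1
TSO (12): 0/0/0/0, 0/0/0/1, 0/0/1/1, 0/1/0/0, 0/1/0/1, 0/1/1/1, 2/0/0/0, 2/0/0/1, 2/0/1/1, 2/1/0/0, 2/1/0/1, 2/1/1/1
PSO (12): 0/0/0/0, 0/0/0/1, 0/0/1/1, 0/1/0/0, 0/1/0/1, 0/1/1/1, 2/0/0/0, 2/0/0/1, 2/0/1/1, 2/1/0/0, 2/1/0/1, 2/1/1/1
target 0/0/0/1 ∈ {TSO,PSO}

SC:no TSO:yes PSO:yes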